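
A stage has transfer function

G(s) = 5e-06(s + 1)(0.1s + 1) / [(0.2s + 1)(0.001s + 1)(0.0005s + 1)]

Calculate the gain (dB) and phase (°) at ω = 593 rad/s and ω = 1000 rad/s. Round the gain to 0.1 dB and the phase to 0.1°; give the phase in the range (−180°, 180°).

At ω = 593 rad/s:
zero (1 + j593·1) = 1 + j593 → |·| ≈ 593, ∠ ≈ 89.90°
zero (1 + j593·0.1) = 1 + j59.3 → |·| ≈ 59.308, ∠ ≈ 89.03°
pole (1 + j593·0.2) = 1 + j118.6 → |·| ≈ 118.6, ∠ ≈ 89.52°
pole (1 + j593·0.001) = 1 + j0.593 → |·| ≈ 1.1626, ∠ ≈ 30.67°
pole (1 + j593·0.0005) = 1 + j0.2965 → |·| ≈ 1.043, ∠ ≈ 16.52°
|G| = 5e-06 · 593 · 59.308 / (118.6 · 1.1626 · 1.043) ≈ 0.0012228
Gain = 20 log₁₀(0.0012228) ≈ -58.25 dB
∠G = (89.90° + 89.03°) − (89.52° + 30.67° + 16.52°) = 42.22°

At ω = 1000 rad/s:
zero (1 + j1000·1) = 1 + j1000 → |·| ≈ 1000, ∠ ≈ 89.94°
zero (1 + j1000·0.1) = 1 + j100 → |·| ≈ 100, ∠ ≈ 89.43°
pole (1 + j1000·0.2) = 1 + j200 → |·| ≈ 200, ∠ ≈ 89.71°
pole (1 + j1000·0.001) = 1 + j1 → |·| ≈ 1.4142, ∠ ≈ 45.00°
pole (1 + j1000·0.0005) = 1 + j0.5 → |·| ≈ 1.118, ∠ ≈ 26.57°
|G| = 5e-06 · 1000 · 100 / (200 · 1.4142 · 1.118) ≈ 0.0015812
Gain = 20 log₁₀(0.0015812) ≈ -56.02 dB
∠G = (89.94° + 89.43°) − (89.71° + 45.00° + 26.57°) = 18.09°

ω = 593: -58.3 dB, 42.2°; ω = 1000: -56.0 dB, 18.1°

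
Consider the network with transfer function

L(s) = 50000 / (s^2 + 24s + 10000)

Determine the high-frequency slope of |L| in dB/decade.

Each pole contributes −20 dB/decade at high frequency; each zero contributes +20 dB/decade.
Net: 0 zero(s) − 2 pole(s) → -40 dB/decade.

-40 dB/decade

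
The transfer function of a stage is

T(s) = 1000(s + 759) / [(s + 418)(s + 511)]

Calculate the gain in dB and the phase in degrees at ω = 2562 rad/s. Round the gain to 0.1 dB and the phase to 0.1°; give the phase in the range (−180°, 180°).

At s = jω = j2562:
zero (s+759): 759 + j2562 → |·| = √(759²+2562²) = √7139925 ≈ 2672.1, ∠ = arctan(2562/759) ≈ 73.50°
pole (s+418): 418 + j2562 → |·| = √(418²+2562²) = √6738568 ≈ 2595.9, ∠ = arctan(2562/418) ≈ 80.73°
pole (s+511): 511 + j2562 → |·| = √(511²+2562²) = √6824965 ≈ 2612.5, ∠ = arctan(2562/511) ≈ 78.72°
|T| = 1000 · 2672.1 / 6.7818e+06 ≈ 0.39401
Gain = 20 log₁₀(0.39401) ≈ -8.09 dB
∠T = 73.50° − 159.45° = -85.95°

-8.1 dB, -86.0°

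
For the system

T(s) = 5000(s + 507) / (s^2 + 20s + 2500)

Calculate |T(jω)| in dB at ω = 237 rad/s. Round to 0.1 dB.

34.3 dB

At s = jω = j237:
zero (s+507): 507 + j237 → |·| = √(507²+237²) = √313218 ≈ 559.66, ∠ = arctan(237/507) ≈ 25.05°
quadratic: (j237)² + 20·j237 + 2500 = -53669 + j4740 → |·| ≈ 53878, ∠ ≈ 174.95°
|T| = 5000 · 559.66 / 53878 ≈ 51.938
Gain = 20 log₁₀(51.938) ≈ 34.31 dB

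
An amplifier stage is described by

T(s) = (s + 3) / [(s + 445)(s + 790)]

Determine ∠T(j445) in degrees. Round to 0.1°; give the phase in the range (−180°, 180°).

15.2°

At s = jω = j445:
zero (s+3): 3 + j445 → |·| = √(3²+445²) = √198034 ≈ 445.01, ∠ = arctan(445/3) ≈ 89.61°
pole (s+445): 445 + j445 → |·| = √(445²+445²) = √396050 ≈ 629.33, ∠ = arctan(445/445) ≈ 45.00°
pole (s+790): 790 + j445 → |·| = √(790²+445²) = √822125 ≈ 906.71, ∠ = arctan(445/790) ≈ 29.39°
∠T = 89.61° − 74.39° = 15.22°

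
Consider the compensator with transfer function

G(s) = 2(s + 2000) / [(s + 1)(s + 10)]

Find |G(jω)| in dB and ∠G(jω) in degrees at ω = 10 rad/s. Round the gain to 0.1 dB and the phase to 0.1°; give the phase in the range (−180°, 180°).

29.0 dB, -129.0°

At s = jω = j10:
zero (s+2000): 2000 + j10 → |·| = √(2000²+10²) = √4000100 ≈ 2000, ∠ = arctan(10/2000) ≈ 0.29°
pole (s+1): 1 + j10 → |·| = √(1²+10²) = √101 ≈ 10.05, ∠ = arctan(10/1) ≈ 84.29°
pole (s+10): 10 + j10 → |·| = √(10²+10²) = √200 ≈ 14.142, ∠ = arctan(10/10) ≈ 45.00°
|G| = 2 · 2000 / 142.13 ≈ 28.143
Gain = 20 log₁₀(28.143) ≈ 28.99 dB
∠G = 0.29° − 129.29° = -129.00°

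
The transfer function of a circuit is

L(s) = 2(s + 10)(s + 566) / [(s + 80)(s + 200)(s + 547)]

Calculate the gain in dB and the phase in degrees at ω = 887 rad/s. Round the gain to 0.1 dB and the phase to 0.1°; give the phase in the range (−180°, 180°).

-53.1 dB, -73.7°

At s = jω = j887:
zero (s+10): 10 + j887 → |·| = √(10²+887²) = √786869 ≈ 887.06, ∠ = arctan(887/10) ≈ 89.35°
zero (s+566): 566 + j887 → |·| = √(566²+887²) = √1107125 ≈ 1052.2, ∠ = arctan(887/566) ≈ 57.46°
pole (s+80): 80 + j887 → |·| = √(80²+887²) = √793169 ≈ 890.6, ∠ = arctan(887/80) ≈ 84.85°
pole (s+200): 200 + j887 → |·| = √(200²+887²) = √826769 ≈ 909.27, ∠ = arctan(887/200) ≈ 77.29°
pole (s+547): 547 + j887 → |·| = √(547²+887²) = √1085978 ≈ 1042.1, ∠ = arctan(887/547) ≈ 58.34°
|L| = 2 · 9.3336e+05 / 8.4389e+08 ≈ 0.002212
Gain = 20 log₁₀(0.002212) ≈ -53.10 dB
∠L = 146.81° − 220.48° = -73.67°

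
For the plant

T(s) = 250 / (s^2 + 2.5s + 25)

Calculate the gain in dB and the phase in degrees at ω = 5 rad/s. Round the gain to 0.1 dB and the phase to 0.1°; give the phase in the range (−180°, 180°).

26.0 dB, -90.0°

At s = jω = j5:
quadratic: (j5)² + 2.5·j5 + 25 = 0 + j12.5 → |·| ≈ 12.5, ∠ ≈ 90.00°
|T| = 250 / 12.5 ≈ 20
Gain = 20 log₁₀(20) ≈ 26.02 dB
∠T = 0.00° − 90.00° = -90.00°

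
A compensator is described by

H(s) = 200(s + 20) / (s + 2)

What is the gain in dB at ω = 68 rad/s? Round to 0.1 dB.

At s = jω = j68:
zero (s+20): 20 + j68 → |·| = √(20²+68²) = √5024 ≈ 70.88, ∠ = arctan(68/20) ≈ 73.61°
pole (s+2): 2 + j68 → |·| = √(2²+68²) = √4628 ≈ 68.029, ∠ = arctan(68/2) ≈ 88.32°
|H| = 200 · 70.88 / 68.029 ≈ 208.38
Gain = 20 log₁₀(208.38) ≈ 46.38 dB

46.4 dB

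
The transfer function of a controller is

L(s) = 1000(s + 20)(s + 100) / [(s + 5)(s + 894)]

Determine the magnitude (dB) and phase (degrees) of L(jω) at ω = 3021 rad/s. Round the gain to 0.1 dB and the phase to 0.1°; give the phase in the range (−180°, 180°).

At s = jω = j3021:
zero (s+20): 20 + j3021 → |·| = √(20²+3021²) = √9126841 ≈ 3021.1, ∠ = arctan(3021/20) ≈ 89.62°
zero (s+100): 100 + j3021 → |·| = √(100²+3021²) = √9136441 ≈ 3022.7, ∠ = arctan(3021/100) ≈ 88.10°
pole (s+5): 5 + j3021 → |·| = √(5²+3021²) = √9126466 ≈ 3021, ∠ = arctan(3021/5) ≈ 89.91°
pole (s+894): 894 + j3021 → |·| = √(894²+3021²) = √9925677 ≈ 3150.5, ∠ = arctan(3021/894) ≈ 73.52°
|L| = 1000 · 9.1319e+06 / 9.5177e+06 ≈ 959.46
Gain = 20 log₁₀(959.46) ≈ 59.64 dB
∠L = 177.72° − 163.43° = 14.29°

59.6 dB, 14.3°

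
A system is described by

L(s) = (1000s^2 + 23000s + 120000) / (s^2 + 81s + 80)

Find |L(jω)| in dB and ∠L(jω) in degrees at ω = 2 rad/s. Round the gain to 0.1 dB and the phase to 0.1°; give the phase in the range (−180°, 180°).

56.9 dB, -43.2°

Substitute s = j2:
Numerator: 1000(j2)^2 + 23000(j2) + 120000 = 116000 + j46000
Denominator: (j2)^2 + 81(j2) + 80 = 76 + j162
|N| = √(116000² + 46000²) ≈ 1.2479e+05, ∠N ≈ 21.63°
|D| = √(76² + 162²) ≈ 178.94, ∠D ≈ 64.87°
|L| = 1.2479e+05 / 178.94 ≈ 697.38
Gain = 20 log₁₀(697.38) ≈ 56.87 dB
∠L = 21.63° − 64.87° = -43.24°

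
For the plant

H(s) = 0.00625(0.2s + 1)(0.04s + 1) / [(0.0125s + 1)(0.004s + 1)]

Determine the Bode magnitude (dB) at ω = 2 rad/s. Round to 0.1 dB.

At ω = 2 rad/s:
zero (1 + j2·0.2) = 1 + j0.4 → |·| ≈ 1.077, ∠ ≈ 21.80°
zero (1 + j2·0.04) = 1 + j0.08 → |·| ≈ 1.0032, ∠ ≈ 4.57°
pole (1 + j2·0.0125) = 1 + j0.025 → |·| ≈ 1.0003, ∠ ≈ 1.43°
pole (1 + j2·0.004) = 1 + j0.008 → |·| ≈ 1, ∠ ≈ 0.46°
|H| = 0.00625 · 1.077 · 1.0032 / (1.0003 · 1) ≈ 0.0067508
Gain = 20 log₁₀(0.0067508) ≈ -43.41 dB

-43.4 dB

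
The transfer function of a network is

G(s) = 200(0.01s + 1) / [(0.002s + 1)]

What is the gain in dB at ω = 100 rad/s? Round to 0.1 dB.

48.9 dB

At ω = 100 rad/s:
zero (1 + j100·0.01) = 1 + j1 → |·| ≈ 1.4142, ∠ ≈ 45.00°
pole (1 + j100·0.002) = 1 + j0.2 → |·| ≈ 1.0198, ∠ ≈ 11.31°
|G| = 200 · 1.4142 / (1.0198) ≈ 277.35
Gain = 20 log₁₀(277.35) ≈ 48.86 dB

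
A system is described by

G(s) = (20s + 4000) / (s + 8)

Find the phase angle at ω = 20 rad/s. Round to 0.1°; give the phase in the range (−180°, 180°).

Substitute s = j20:
Numerator: 20(j20) + 4000 = 4000 + j400
Denominator: (j20) + 8 = 8 + j20
|N| = √(4000² + 400²) ≈ 4020, ∠N ≈ 5.71°
|D| = √(8² + 20²) ≈ 21.541, ∠D ≈ 68.20°
∠G = 5.71° − 68.20° = -62.49°

-62.5°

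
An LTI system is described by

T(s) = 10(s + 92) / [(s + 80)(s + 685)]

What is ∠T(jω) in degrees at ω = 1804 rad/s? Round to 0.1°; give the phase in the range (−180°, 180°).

-69.6°

At s = jω = j1804:
zero (s+92): 92 + j1804 → |·| = √(92²+1804²) = √3262880 ≈ 1806.3, ∠ = arctan(1804/92) ≈ 87.08°
pole (s+80): 80 + j1804 → |·| = √(80²+1804²) = √3260816 ≈ 1805.8, ∠ = arctan(1804/80) ≈ 87.46°
pole (s+685): 685 + j1804 → |·| = √(685²+1804²) = √3723641 ≈ 1929.7, ∠ = arctan(1804/685) ≈ 69.21°
∠T = 87.08° − 156.67° = -69.59°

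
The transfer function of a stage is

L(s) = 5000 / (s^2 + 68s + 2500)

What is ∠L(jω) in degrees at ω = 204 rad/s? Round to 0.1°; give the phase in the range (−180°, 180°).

-160.5°

At s = jω = j204:
quadratic: (j204)² + 68·j204 + 2500 = -39116 + j13872 → |·| ≈ 41503, ∠ ≈ 160.47°
∠L = 0.00° − 160.47° = -160.47°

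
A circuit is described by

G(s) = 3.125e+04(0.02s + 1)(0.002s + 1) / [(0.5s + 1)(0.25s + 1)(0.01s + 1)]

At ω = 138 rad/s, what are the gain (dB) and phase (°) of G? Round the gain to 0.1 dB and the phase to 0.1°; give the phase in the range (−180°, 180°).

At ω = 138 rad/s:
zero (1 + j138·0.02) = 1 + j2.76 → |·| ≈ 2.9356, ∠ ≈ 70.08°
zero (1 + j138·0.002) = 1 + j0.276 → |·| ≈ 1.0374, ∠ ≈ 15.43°
pole (1 + j138·0.5) = 1 + j69 → |·| ≈ 69.007, ∠ ≈ 89.17°
pole (1 + j138·0.25) = 1 + j34.5 → |·| ≈ 34.514, ∠ ≈ 88.34°
pole (1 + j138·0.01) = 1 + j1.38 → |·| ≈ 1.7042, ∠ ≈ 54.07°
|G| = 3.125e+04 · 2.9356 · 1.0374 / (69.007 · 34.514 · 1.7042) ≈ 23.447
Gain = 20 log₁₀(23.447) ≈ 27.40 dB
∠G = (70.08° + 15.43°) − (89.17° + 88.34° + 54.07°) = -146.07°

27.4 dB, -146.1°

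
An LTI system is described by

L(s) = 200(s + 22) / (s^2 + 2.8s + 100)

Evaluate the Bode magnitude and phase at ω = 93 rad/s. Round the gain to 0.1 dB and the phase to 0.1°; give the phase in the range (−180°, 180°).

7.0 dB, -101.6°

At s = jω = j93:
zero (s+22): 22 + j93 → |·| = √(22²+93²) = √9133 ≈ 95.567, ∠ = arctan(93/22) ≈ 76.69°
quadratic: (j93)² + 2.8·j93 + 100 = -8549 + j260.4 → |·| ≈ 8553, ∠ ≈ 178.26°
|L| = 200 · 95.567 / 8553 ≈ 2.2347
Gain = 20 log₁₀(2.2347) ≈ 6.98 dB
∠L = 76.69° − 178.26° = -101.57°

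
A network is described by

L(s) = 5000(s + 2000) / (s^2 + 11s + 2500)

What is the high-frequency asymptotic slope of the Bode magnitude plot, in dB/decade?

-20 dB/decade

Each pole contributes −20 dB/decade at high frequency; each zero contributes +20 dB/decade.
Net: 1 zero(s) − 2 pole(s) → -20 dB/decade.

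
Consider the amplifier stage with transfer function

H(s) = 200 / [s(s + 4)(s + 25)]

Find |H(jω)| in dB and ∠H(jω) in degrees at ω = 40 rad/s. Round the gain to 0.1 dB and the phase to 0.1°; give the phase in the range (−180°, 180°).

-51.6 dB, 127.7°

At s = jω = j40:
pole (s+4): 4 + j40 → |·| = √(4²+40²) = √1616 ≈ 40.2, ∠ = arctan(40/4) ≈ 84.29°
pole (s+25): 25 + j40 → |·| = √(25²+40²) = √2225 ≈ 47.17, ∠ = arctan(40/25) ≈ 57.99°
pole at origin: |s| = 40, ∠ = 90.00° (in denominator)
|H| = 200 / 75849 ≈ 0.0026368
Gain = 20 log₁₀(0.0026368) ≈ -51.58 dB
∠H = 0.00° − 232.28° = -232.28° ≡ 127.72° (principal value)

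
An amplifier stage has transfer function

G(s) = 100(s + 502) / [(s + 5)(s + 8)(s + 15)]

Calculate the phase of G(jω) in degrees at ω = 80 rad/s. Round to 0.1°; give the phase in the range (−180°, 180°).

119.0°

At s = jω = j80:
zero (s+502): 502 + j80 → |·| = √(502²+80²) = √258404 ≈ 508.33, ∠ = arctan(80/502) ≈ 9.05°
pole (s+5): 5 + j80 → |·| = √(5²+80²) = √6425 ≈ 80.156, ∠ = arctan(80/5) ≈ 86.42°
pole (s+8): 8 + j80 → |·| = √(8²+80²) = √6464 ≈ 80.399, ∠ = arctan(80/8) ≈ 84.29°
pole (s+15): 15 + j80 → |·| = √(15²+80²) = √6625 ≈ 81.394, ∠ = arctan(80/15) ≈ 79.38°
∠G = 9.05° − 250.09° = -241.04° ≡ 118.96° (principal value)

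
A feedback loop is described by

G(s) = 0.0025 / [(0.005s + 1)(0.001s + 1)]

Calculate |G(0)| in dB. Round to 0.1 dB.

G(0) = 0.0025 · 1 / 1 = 0.0025
20 log₁₀(0.0025) ≈ -52.04 dB

-52.0 dB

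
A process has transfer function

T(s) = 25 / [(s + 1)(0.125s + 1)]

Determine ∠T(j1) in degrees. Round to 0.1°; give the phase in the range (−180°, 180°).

At ω = 1 rad/s:
pole (1 + j1·1) = 1 + j1 → |·| ≈ 1.4142, ∠ ≈ 45.00°
pole (1 + j1·0.125) = 1 + j0.125 → |·| ≈ 1.0078, ∠ ≈ 7.13°
∠T = (0°) − (45.00° + 7.13°) = -52.13°

-52.1°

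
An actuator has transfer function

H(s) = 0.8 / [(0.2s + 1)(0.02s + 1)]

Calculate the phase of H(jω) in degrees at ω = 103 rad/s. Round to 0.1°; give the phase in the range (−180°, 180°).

At ω = 103 rad/s:
pole (1 + j103·0.2) = 1 + j20.6 → |·| ≈ 20.624, ∠ ≈ 87.22°
pole (1 + j103·0.02) = 1 + j2.06 → |·| ≈ 2.2899, ∠ ≈ 64.11°
∠H = (0°) − (87.22° + 64.11°) = -151.33°

-151.3°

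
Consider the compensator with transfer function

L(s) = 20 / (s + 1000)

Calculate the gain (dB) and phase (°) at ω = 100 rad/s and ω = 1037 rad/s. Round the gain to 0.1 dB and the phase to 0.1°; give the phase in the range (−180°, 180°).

ω = 100: -34.0 dB, -5.7°; ω = 1037: -37.2 dB, -46.0°

Substitute s = j100:
Numerator: 20 = 20 + j0
Denominator: (j100) + 1000 = 1000 + j100
|N| = √(20² + 0²) ≈ 20, ∠N ≈ 0.00°
|D| = √(1000² + 100²) ≈ 1005, ∠D ≈ 5.71°
|L| = 20 / 1005 ≈ 0.0199
Gain = 20 log₁₀(0.0199) ≈ -34.02 dB
∠L = 0.00° − 5.71° = -5.71°

Substitute s = j1037:
Numerator: 20 = 20 + j0
Denominator: (j1037) + 1000 = 1000 + j1037
|N| = √(20² + 0²) ≈ 20, ∠N ≈ 0.00°
|D| = √(1000² + 1037²) ≈ 1440.6, ∠D ≈ 46.04°
|L| = 20 / 1440.6 ≈ 0.013883
Gain = 20 log₁₀(0.013883) ≈ -37.15 dB
∠L = 0.00° − 46.04° = -46.04°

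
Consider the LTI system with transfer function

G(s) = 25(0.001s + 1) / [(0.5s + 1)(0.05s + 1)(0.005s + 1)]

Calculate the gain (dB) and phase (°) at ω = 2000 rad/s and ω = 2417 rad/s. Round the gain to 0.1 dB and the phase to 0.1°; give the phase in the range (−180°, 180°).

At ω = 2000 rad/s:
zero (1 + j2000·0.001) = 1 + j2 → |·| ≈ 2.2361, ∠ ≈ 63.43°
pole (1 + j2000·0.5) = 1 + j1000 → |·| ≈ 1000, ∠ ≈ 89.94°
pole (1 + j2000·0.05) = 1 + j100 → |·| ≈ 100, ∠ ≈ 89.43°
pole (1 + j2000·0.005) = 1 + j10 → |·| ≈ 10.05, ∠ ≈ 84.29°
|G| = 25 · 2.2361 / (1000 · 100 · 10.05) ≈ 5.5624e-05
Gain = 20 log₁₀(5.5624e-05) ≈ -85.09 dB
∠G = (63.43°) − (89.94° + 89.43° + 84.29°) = -200.23° ≡ 159.77° (principal value)

At ω = 2417 rad/s:
zero (1 + j2417·0.001) = 1 + j2.417 → |·| ≈ 2.6157, ∠ ≈ 67.52°
pole (1 + j2417·0.5) = 1 + j1208.5 → |·| ≈ 1208.5, ∠ ≈ 89.95°
pole (1 + j2417·0.05) = 1 + j120.85 → |·| ≈ 120.85, ∠ ≈ 89.53°
pole (1 + j2417·0.005) = 1 + j12.085 → |·| ≈ 12.126, ∠ ≈ 85.27°
|G| = 25 · 2.6157 / (1208.5 · 120.85 · 12.126) ≈ 3.6925e-05
Gain = 20 log₁₀(3.6925e-05) ≈ -88.65 dB
∠G = (67.52°) − (89.95° + 89.53° + 85.27°) = -197.23° ≡ 162.77° (principal value)

ω = 2000: -85.1 dB, 159.8°; ω = 2417: -88.7 dB, 162.8°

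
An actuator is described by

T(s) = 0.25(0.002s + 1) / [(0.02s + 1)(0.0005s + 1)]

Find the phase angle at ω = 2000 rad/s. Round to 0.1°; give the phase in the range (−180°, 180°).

-57.6°

At ω = 2000 rad/s:
zero (1 + j2000·0.002) = 1 + j4 → |·| ≈ 4.1231, ∠ ≈ 75.96°
pole (1 + j2000·0.02) = 1 + j40 → |·| ≈ 40.012, ∠ ≈ 88.57°
pole (1 + j2000·0.0005) = 1 + j1 → |·| ≈ 1.4142, ∠ ≈ 45.00°
∠T = (75.96°) − (88.57° + 45.00°) = -57.61°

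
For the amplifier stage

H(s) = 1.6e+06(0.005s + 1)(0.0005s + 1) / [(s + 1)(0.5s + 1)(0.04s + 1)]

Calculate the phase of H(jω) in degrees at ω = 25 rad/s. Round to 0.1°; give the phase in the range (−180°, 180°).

149.7°

At ω = 25 rad/s:
zero (1 + j25·0.005) = 1 + j0.125 → |·| ≈ 1.0078, ∠ ≈ 7.13°
zero (1 + j25·0.0005) = 1 + j0.0125 → |·| ≈ 1.0001, ∠ ≈ 0.72°
pole (1 + j25·1) = 1 + j25 → |·| ≈ 25.02, ∠ ≈ 87.71°
pole (1 + j25·0.5) = 1 + j12.5 → |·| ≈ 12.54, ∠ ≈ 85.43°
pole (1 + j25·0.04) = 1 + j1 → |·| ≈ 1.4142, ∠ ≈ 45.00°
∠H = (7.13° + 0.72°) − (87.71° + 85.43° + 45.00°) = -210.29° ≡ 149.71° (principal value)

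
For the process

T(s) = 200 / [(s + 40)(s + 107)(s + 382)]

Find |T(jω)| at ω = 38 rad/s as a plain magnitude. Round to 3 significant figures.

At s = jω = j38:
pole (s+40): 40 + j38 → |·| = √(40²+38²) = √3044 ≈ 55.172, ∠ = arctan(38/40) ≈ 43.53°
pole (s+107): 107 + j38 → |·| = √(107²+38²) = √12893 ≈ 113.55, ∠ = arctan(38/107) ≈ 19.55°
pole (s+382): 382 + j38 → |·| = √(382²+38²) = √147368 ≈ 383.89, ∠ = arctan(38/382) ≈ 5.68°
|T| = 200 / 2.405e+06 ≈ 8.316e-05

8.32e-05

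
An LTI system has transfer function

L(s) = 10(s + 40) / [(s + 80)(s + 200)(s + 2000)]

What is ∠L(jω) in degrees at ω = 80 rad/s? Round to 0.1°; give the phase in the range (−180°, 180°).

At s = jω = j80:
zero (s+40): 40 + j80 → |·| = √(40²+80²) = √8000 ≈ 89.443, ∠ = arctan(80/40) ≈ 63.43°
pole (s+80): 80 + j80 → |·| = √(80²+80²) = √12800 ≈ 113.14, ∠ = arctan(80/80) ≈ 45.00°
pole (s+200): 200 + j80 → |·| = √(200²+80²) = √46400 ≈ 215.41, ∠ = arctan(80/200) ≈ 21.80°
pole (s+2000): 2000 + j80 → |·| = √(2000²+80²) = √4006400 ≈ 2001.6, ∠ = arctan(80/2000) ≈ 2.29°
∠L = 63.43° − 69.09° = -5.66°

-5.7°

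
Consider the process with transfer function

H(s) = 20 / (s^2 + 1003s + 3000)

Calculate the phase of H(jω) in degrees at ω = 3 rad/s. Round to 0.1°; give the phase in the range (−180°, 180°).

Substitute s = j3:
Numerator: 20 = 20 + j0
Denominator: (j3)^2 + 1003(j3) + 3000 = 2991 + j3009
|N| = √(20² + 0²) ≈ 20, ∠N ≈ 0.00°
|D| = √(2991² + 3009²) ≈ 4242.7, ∠D ≈ 45.17°
∠H = 0.00° − 45.17° = -45.17°

-45.2°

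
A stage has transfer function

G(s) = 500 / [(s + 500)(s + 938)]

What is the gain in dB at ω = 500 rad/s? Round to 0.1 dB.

-63.5 dB

At s = jω = j500:
pole (s+500): 500 + j500 → |·| = √(500²+500²) = √500000 ≈ 707.11, ∠ = arctan(500/500) ≈ 45.00°
pole (s+938): 938 + j500 → |·| = √(938²+500²) = √1129844 ≈ 1062.9, ∠ = arctan(500/938) ≈ 28.06°
|G| = 500 / 7.5159e+05 ≈ 0.00066526
Gain = 20 log₁₀(0.00066526) ≈ -63.54 dB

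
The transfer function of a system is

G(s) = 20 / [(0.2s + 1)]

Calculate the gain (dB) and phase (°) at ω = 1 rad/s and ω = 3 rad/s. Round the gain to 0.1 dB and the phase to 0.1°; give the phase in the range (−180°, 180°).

ω = 1: 25.9 dB, -11.3°; ω = 3: 24.7 dB, -31.0°

At ω = 1 rad/s:
pole (1 + j1·0.2) = 1 + j0.2 → |·| ≈ 1.0198, ∠ ≈ 11.31°
|G| = 20 · 1 / (1.0198) ≈ 19.612
Gain = 20 log₁₀(19.612) ≈ 25.85 dB
∠G = (0°) − (11.31°) = -11.31°

At ω = 3 rad/s:
pole (1 + j3·0.2) = 1 + j0.6 → |·| ≈ 1.1662, ∠ ≈ 30.96°
|G| = 20 · 1 / (1.1662) ≈ 17.15
Gain = 20 log₁₀(17.15) ≈ 24.69 dB
∠G = (0°) − (30.96°) = -30.96°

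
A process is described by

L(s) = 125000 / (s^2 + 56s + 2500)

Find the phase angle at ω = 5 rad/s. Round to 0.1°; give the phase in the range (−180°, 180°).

-6.5°

At s = jω = j5:
quadratic: (j5)² + 56·j5 + 2500 = 2475 + j280 → |·| ≈ 2490.8, ∠ ≈ 6.45°
∠L = 0.00° − 6.45° = -6.45°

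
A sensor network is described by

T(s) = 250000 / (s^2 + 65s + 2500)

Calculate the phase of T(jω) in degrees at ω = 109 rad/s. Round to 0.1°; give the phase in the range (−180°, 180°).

At s = jω = j109:
quadratic: (j109)² + 65·j109 + 2500 = -9381 + j7085 → |·| ≈ 11756, ∠ ≈ 142.94°
∠T = 0.00° − 142.94° = -142.94°

-142.9°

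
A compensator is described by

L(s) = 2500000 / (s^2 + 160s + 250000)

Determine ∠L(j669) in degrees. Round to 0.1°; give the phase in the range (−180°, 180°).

At s = jω = j669:
quadratic: (j669)² + 160·j669 + 250000 = -197561 + j107040 → |·| ≈ 2.247e+05, ∠ ≈ 151.55°
∠L = 0.00° − 151.55° = -151.55°

-151.6°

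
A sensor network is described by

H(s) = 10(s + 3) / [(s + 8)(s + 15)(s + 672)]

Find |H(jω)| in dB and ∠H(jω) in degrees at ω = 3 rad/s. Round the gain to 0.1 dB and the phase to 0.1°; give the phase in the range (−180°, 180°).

At s = jω = j3:
zero (s+3): 3 + j3 → |·| = √(3²+3²) = √18 ≈ 4.2426, ∠ = arctan(3/3) ≈ 45.00°
pole (s+8): 8 + j3 → |·| = √(8²+3²) = √73 ≈ 8.544, ∠ = arctan(3/8) ≈ 20.56°
pole (s+15): 15 + j3 → |·| = √(15²+3²) = √234 ≈ 15.297, ∠ = arctan(3/15) ≈ 11.31°
pole (s+672): 672 + j3 → |·| = √(672²+3²) = √451593 ≈ 672.01, ∠ = arctan(3/672) ≈ 0.26°
|H| = 10 · 4.2426 / 87830 ≈ 0.00048305
Gain = 20 log₁₀(0.00048305) ≈ -66.32 dB
∠H = 45.00° − 32.13° = 12.87°

-66.3 dB, 12.9°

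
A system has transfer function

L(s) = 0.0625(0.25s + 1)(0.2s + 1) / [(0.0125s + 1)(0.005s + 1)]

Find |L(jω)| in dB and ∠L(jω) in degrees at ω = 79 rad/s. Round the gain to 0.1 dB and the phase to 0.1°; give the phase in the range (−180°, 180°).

22.2 dB, 107.3°

At ω = 79 rad/s:
zero (1 + j79·0.25) = 1 + j19.75 → |·| ≈ 19.775, ∠ ≈ 87.10°
zero (1 + j79·0.2) = 1 + j15.8 → |·| ≈ 15.832, ∠ ≈ 86.38°
pole (1 + j79·0.0125) = 1 + j0.9875 → |·| ≈ 1.4054, ∠ ≈ 44.64°
pole (1 + j79·0.005) = 1 + j0.395 → |·| ≈ 1.0752, ∠ ≈ 21.55°
|L| = 0.0625 · 19.775 · 15.832 / (1.4054 · 1.0752) ≈ 12.949
Gain = 20 log₁₀(12.949) ≈ 22.24 dB
∠L = (87.10° + 86.38°) − (44.64° + 21.55°) = 107.29°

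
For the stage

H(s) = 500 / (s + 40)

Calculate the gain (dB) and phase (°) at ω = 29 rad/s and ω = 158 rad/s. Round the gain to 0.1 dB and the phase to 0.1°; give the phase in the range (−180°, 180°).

ω = 29: 20.1 dB, -35.9°; ω = 158: 9.7 dB, -75.8°

Substitute s = j29:
Numerator: 500 = 500 + j0
Denominator: (j29) + 40 = 40 + j29
|N| = √(500² + 0²) ≈ 500, ∠N ≈ 0.00°
|D| = √(40² + 29²) ≈ 49.406, ∠D ≈ 35.94°
|H| = 500 / 49.406 ≈ 10.12
Gain = 20 log₁₀(10.12) ≈ 20.10 dB
∠H = 0.00° − 35.94° = -35.94°

Substitute s = j158:
Numerator: 500 = 500 + j0
Denominator: (j158) + 40 = 40 + j158
|N| = √(500² + 0²) ≈ 500, ∠N ≈ 0.00°
|D| = √(40² + 158²) ≈ 162.98, ∠D ≈ 75.79°
|H| = 500 / 162.98 ≈ 3.0679
Gain = 20 log₁₀(3.0679) ≈ 9.74 dB
∠H = 0.00° − 75.79° = -75.79°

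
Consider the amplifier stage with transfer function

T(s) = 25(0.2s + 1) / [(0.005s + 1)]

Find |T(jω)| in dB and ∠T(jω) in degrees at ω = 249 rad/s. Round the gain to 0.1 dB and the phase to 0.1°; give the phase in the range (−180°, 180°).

57.8 dB, 37.6°

At ω = 249 rad/s:
zero (1 + j249·0.2) = 1 + j49.8 → |·| ≈ 49.81, ∠ ≈ 88.85°
pole (1 + j249·0.005) = 1 + j1.245 → |·| ≈ 1.5969, ∠ ≈ 51.23°
|T| = 25 · 49.81 / (1.5969) ≈ 779.79
Gain = 20 log₁₀(779.79) ≈ 57.84 dB
∠T = (88.85°) − (51.23°) = 37.62°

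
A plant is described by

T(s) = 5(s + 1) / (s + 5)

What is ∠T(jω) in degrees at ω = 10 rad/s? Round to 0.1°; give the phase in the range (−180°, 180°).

At s = jω = j10:
zero (s+1): 1 + j10 → |·| = √(1²+10²) = √101 ≈ 10.05, ∠ = arctan(10/1) ≈ 84.29°
pole (s+5): 5 + j10 → |·| = √(5²+10²) = √125 ≈ 11.18, ∠ = arctan(10/5) ≈ 63.43°
∠T = 84.29° − 63.43° = 20.86°

20.9°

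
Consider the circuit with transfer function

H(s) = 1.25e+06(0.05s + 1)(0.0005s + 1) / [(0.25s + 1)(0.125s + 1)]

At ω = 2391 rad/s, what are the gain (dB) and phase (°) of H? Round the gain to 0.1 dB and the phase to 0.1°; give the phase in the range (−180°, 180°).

62.3 dB, -40.1°

At ω = 2391 rad/s:
zero (1 + j2391·0.05) = 1 + j119.55 → |·| ≈ 119.55, ∠ ≈ 89.52°
zero (1 + j2391·0.0005) = 1 + j1.1955 → |·| ≈ 1.5586, ∠ ≈ 50.09°
pole (1 + j2391·0.25) = 1 + j597.75 → |·| ≈ 597.75, ∠ ≈ 89.90°
pole (1 + j2391·0.125) = 1 + j298.875 → |·| ≈ 298.88, ∠ ≈ 89.81°
|H| = 1.25e+06 · 119.55 · 1.5586 / (597.75 · 298.88) ≈ 1303.7
Gain = 20 log₁₀(1303.7) ≈ 62.30 dB
∠H = (89.52° + 50.09°) − (89.90° + 89.81°) = -40.10°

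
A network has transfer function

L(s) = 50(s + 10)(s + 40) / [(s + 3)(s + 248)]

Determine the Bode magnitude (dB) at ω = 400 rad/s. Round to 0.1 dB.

At s = jω = j400:
zero (s+10): 10 + j400 → |·| = √(10²+400²) = √160100 ≈ 400.12, ∠ = arctan(400/10) ≈ 88.57°
zero (s+40): 40 + j400 → |·| = √(40²+400²) = √161600 ≈ 402, ∠ = arctan(400/40) ≈ 84.29°
pole (s+3): 3 + j400 → |·| = √(3²+400²) = √160009 ≈ 400.01, ∠ = arctan(400/3) ≈ 89.57°
pole (s+248): 248 + j400 → |·| = √(248²+400²) = √221504 ≈ 470.64, ∠ = arctan(400/248) ≈ 58.20°
|L| = 50 · 1.6085e+05 / 1.8826e+05 ≈ 42.72
Gain = 20 log₁₀(42.72) ≈ 32.61 dB

32.6 dB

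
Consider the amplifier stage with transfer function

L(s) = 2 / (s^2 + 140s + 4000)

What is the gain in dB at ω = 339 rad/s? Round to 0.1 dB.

Substitute s = j339:
Numerator: 2 = 2 + j0
Denominator: (j339)^2 + 140(j339) + 4000 = -110921 + j47460
|N| = √(2² + 0²) ≈ 2, ∠N ≈ 0.00°
|D| = √(110921² + 47460²) ≈ 1.2065e+05, ∠D ≈ 156.84°
|L| = 2 / 1.2065e+05 ≈ 1.6577e-05
Gain = 20 log₁₀(1.6577e-05) ≈ -95.61 dB

-95.6 dB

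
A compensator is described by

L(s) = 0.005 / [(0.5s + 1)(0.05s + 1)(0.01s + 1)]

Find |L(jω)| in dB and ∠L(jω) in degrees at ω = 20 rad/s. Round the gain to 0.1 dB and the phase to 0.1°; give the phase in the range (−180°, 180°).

-69.2 dB, -140.6°

At ω = 20 rad/s:
pole (1 + j20·0.5) = 1 + j10 → |·| ≈ 10.05, ∠ ≈ 84.29°
pole (1 + j20·0.05) = 1 + j1 → |·| ≈ 1.4142, ∠ ≈ 45.00°
pole (1 + j20·0.01) = 1 + j0.2 → |·| ≈ 1.0198, ∠ ≈ 11.31°
|L| = 0.005 · 1 / (10.05 · 1.4142 · 1.0198) ≈ 0.00034497
Gain = 20 log₁₀(0.00034497) ≈ -69.24 dB
∠L = (0°) − (84.29° + 45.00° + 11.31°) = -140.60°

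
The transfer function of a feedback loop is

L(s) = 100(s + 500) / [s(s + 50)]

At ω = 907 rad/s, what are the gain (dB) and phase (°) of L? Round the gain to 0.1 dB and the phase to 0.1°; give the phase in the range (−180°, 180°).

-18.0 dB, -115.7°

At s = jω = j907:
zero (s+500): 500 + j907 → |·| = √(500²+907²) = √1072649 ≈ 1035.7, ∠ = arctan(907/500) ≈ 61.13°
pole (s+50): 50 + j907 → |·| = √(50²+907²) = √825149 ≈ 908.38, ∠ = arctan(907/50) ≈ 86.84°
pole at origin: |s| = 907, ∠ = 90.00° (in denominator)
|L| = 100 · 1035.7 / 8.239e+05 ≈ 0.12571
Gain = 20 log₁₀(0.12571) ≈ -18.01 dB
∠L = 61.13° − 176.84° = -115.71°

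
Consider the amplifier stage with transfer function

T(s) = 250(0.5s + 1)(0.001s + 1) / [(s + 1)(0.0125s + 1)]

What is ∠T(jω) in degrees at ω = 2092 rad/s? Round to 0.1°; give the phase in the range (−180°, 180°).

-23.4°

At ω = 2092 rad/s:
zero (1 + j2092·0.5) = 1 + j1046 → |·| ≈ 1046, ∠ ≈ 89.95°
zero (1 + j2092·0.001) = 1 + j2.092 → |·| ≈ 2.3187, ∠ ≈ 64.45°
pole (1 + j2092·1) = 1 + j2092 → |·| ≈ 2092, ∠ ≈ 89.97°
pole (1 + j2092·0.0125) = 1 + j26.15 → |·| ≈ 26.169, ∠ ≈ 87.81°
∠T = (89.95° + 64.45°) − (89.97° + 87.81°) = -23.38°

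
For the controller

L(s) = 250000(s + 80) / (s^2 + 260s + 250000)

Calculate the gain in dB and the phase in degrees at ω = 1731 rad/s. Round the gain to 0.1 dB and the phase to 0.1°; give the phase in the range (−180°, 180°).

43.8 dB, -83.3°

At s = jω = j1731:
zero (s+80): 80 + j1731 → |·| = √(80²+1731²) = √3002761 ≈ 1732.8, ∠ = arctan(1731/80) ≈ 87.35°
quadratic: (j1731)² + 260·j1731 + 250000 = -2746361 + j450060 → |·| ≈ 2.783e+06, ∠ ≈ 170.69°
|L| = 250000 · 1732.8 / 2.783e+06 ≈ 155.66
Gain = 20 log₁₀(155.66) ≈ 43.84 dB
∠L = 87.35° − 170.69° = -83.34°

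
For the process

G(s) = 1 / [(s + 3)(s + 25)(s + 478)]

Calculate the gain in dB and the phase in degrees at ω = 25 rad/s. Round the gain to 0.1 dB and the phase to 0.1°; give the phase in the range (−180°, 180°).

At s = jω = j25:
pole (s+3): 3 + j25 → |·| = √(3²+25²) = √634 ≈ 25.179, ∠ = arctan(25/3) ≈ 83.16°
pole (s+25): 25 + j25 → |·| = √(25²+25²) = √1250 ≈ 35.355, ∠ = arctan(25/25) ≈ 45.00°
pole (s+478): 478 + j25 → |·| = √(478²+25²) = √229109 ≈ 478.65, ∠ = arctan(25/478) ≈ 2.99°
|G| = 1 / 4.261e+05 ≈ 2.3469e-06
Gain = 20 log₁₀(2.3469e-06) ≈ -112.59 dB
∠G = 0.00° − 131.15° = -131.15°

-112.6 dB, -131.2°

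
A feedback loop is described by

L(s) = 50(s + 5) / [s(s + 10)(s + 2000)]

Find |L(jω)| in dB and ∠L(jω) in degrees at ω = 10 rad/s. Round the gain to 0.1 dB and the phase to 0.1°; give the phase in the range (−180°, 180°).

-54.1 dB, -71.9°

At s = jω = j10:
zero (s+5): 5 + j10 → |·| = √(5²+10²) = √125 ≈ 11.18, ∠ = arctan(10/5) ≈ 63.43°
pole (s+10): 10 + j10 → |·| = √(10²+10²) = √200 ≈ 14.142, ∠ = arctan(10/10) ≈ 45.00°
pole (s+2000): 2000 + j10 → |·| = √(2000²+10²) = √4000100 ≈ 2000, ∠ = arctan(10/2000) ≈ 0.29°
pole at origin: |s| = 10, ∠ = 90.00° (in denominator)
|L| = 50 · 11.18 / 2.8284e+05 ≈ 0.0019764
Gain = 20 log₁₀(0.0019764) ≈ -54.08 dB
∠L = 63.43° − 135.29° = -71.86°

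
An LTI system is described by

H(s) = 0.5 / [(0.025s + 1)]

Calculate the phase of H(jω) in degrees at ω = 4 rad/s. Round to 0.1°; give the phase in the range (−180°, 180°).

-5.7°

At ω = 4 rad/s:
pole (1 + j4·0.025) = 1 + j0.1 → |·| ≈ 1.005, ∠ ≈ 5.71°
∠H = (0°) − (5.71°) = -5.71°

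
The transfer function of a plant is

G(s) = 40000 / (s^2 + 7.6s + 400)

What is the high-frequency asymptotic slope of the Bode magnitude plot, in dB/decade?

Each pole contributes −20 dB/decade at high frequency; each zero contributes +20 dB/decade.
Net: 0 zero(s) − 2 pole(s) → -40 dB/decade.

-40 dB/decade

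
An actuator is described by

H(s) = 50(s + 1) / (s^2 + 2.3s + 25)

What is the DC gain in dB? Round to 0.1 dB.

H(0) = 50·1 / 25 = 2
20 log₁₀(2) ≈ 6.02 dB

6.0 dB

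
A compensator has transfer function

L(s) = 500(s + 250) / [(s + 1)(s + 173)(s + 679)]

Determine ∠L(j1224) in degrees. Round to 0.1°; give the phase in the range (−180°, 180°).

-154.4°

At s = jω = j1224:
zero (s+250): 250 + j1224 → |·| = √(250²+1224²) = √1560676 ≈ 1249.3, ∠ = arctan(1224/250) ≈ 78.46°
pole (s+1): 1 + j1224 → |·| = √(1²+1224²) = √1498177 ≈ 1224, ∠ = arctan(1224/1) ≈ 89.95°
pole (s+173): 173 + j1224 → |·| = √(173²+1224²) = √1528105 ≈ 1236.2, ∠ = arctan(1224/173) ≈ 81.96°
pole (s+679): 679 + j1224 → |·| = √(679²+1224²) = √1959217 ≈ 1399.7, ∠ = arctan(1224/679) ≈ 60.98°
∠L = 78.46° − 232.89° = -154.43°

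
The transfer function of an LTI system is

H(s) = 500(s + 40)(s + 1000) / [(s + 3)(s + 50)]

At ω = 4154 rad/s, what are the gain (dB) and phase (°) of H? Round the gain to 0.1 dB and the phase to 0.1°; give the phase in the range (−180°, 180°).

54.2 dB, -13.4°

At s = jω = j4154:
zero (s+40): 40 + j4154 → |·| = √(40²+4154²) = √17257316 ≈ 4154.2, ∠ = arctan(4154/40) ≈ 89.45°
zero (s+1000): 1000 + j4154 → |·| = √(1000²+4154²) = √18255716 ≈ 4272.7, ∠ = arctan(4154/1000) ≈ 76.46°
pole (s+3): 3 + j4154 → |·| = √(3²+4154²) = √17255725 ≈ 4154, ∠ = arctan(4154/3) ≈ 89.96°
pole (s+50): 50 + j4154 → |·| = √(50²+4154²) = √17258216 ≈ 4154.3, ∠ = arctan(4154/50) ≈ 89.31°
|H| = 500 · 1.775e+07 / 1.7257e+07 ≈ 514.28
Gain = 20 log₁₀(514.28) ≈ 54.22 dB
∠H = 165.91° − 179.27° = -13.36°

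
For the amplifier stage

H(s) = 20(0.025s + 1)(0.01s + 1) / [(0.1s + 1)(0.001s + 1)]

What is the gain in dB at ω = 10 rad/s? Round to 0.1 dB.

At ω = 10 rad/s:
zero (1 + j10·0.025) = 1 + j0.25 → |·| ≈ 1.0308, ∠ ≈ 14.04°
zero (1 + j10·0.01) = 1 + j0.1 → |·| ≈ 1.005, ∠ ≈ 5.71°
pole (1 + j10·0.1) = 1 + j1 → |·| ≈ 1.4142, ∠ ≈ 45.00°
pole (1 + j10·0.001) = 1 + j0.01 → |·| ≈ 1, ∠ ≈ 0.57°
|H| = 20 · 1.0308 · 1.005 / (1.4142 · 1) ≈ 14.651
Gain = 20 log₁₀(14.651) ≈ 23.32 dB

23.3 dB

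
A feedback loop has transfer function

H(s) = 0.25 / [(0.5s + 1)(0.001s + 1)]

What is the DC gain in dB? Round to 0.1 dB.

-12.0 dB

H(0) = 0.25 · 1 / 1 = 0.25
20 log₁₀(0.25) ≈ -12.04 dB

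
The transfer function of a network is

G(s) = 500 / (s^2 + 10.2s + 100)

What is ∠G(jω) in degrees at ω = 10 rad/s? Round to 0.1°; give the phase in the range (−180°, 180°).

At s = jω = j10:
quadratic: (j10)² + 10.2·j10 + 100 = 0 + j102 → |·| ≈ 102, ∠ ≈ 90.00°
∠G = 0.00° − 90.00° = -90.00°

-90.0°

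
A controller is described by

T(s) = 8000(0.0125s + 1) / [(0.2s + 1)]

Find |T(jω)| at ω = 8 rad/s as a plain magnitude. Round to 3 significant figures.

4.26e+03

At ω = 8 rad/s:
zero (1 + j8·0.0125) = 1 + j0.1 → |·| ≈ 1.005, ∠ ≈ 5.71°
pole (1 + j8·0.2) = 1 + j1.6 → |·| ≈ 1.8868, ∠ ≈ 57.99°
|T| = 8000 · 1.005 / (1.8868) ≈ 4261.2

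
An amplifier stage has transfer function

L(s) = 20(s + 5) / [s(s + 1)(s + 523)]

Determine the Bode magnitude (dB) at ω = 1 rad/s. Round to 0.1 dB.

At s = jω = j1:
zero (s+5): 5 + j1 → |·| = √(5²+1²) = √26 ≈ 5.099, ∠ = arctan(1/5) ≈ 11.31°
pole (s+1): 1 + j1 → |·| = √(1²+1²) = √2 ≈ 1.4142, ∠ = arctan(1/1) ≈ 45.00°
pole (s+523): 523 + j1 → |·| = √(523²+1²) = √273530 ≈ 523, ∠ = arctan(1/523) ≈ 0.11°
pole at origin: |s| = 1, ∠ = 90.00° (in denominator)
|L| = 20 · 5.099 / 739.63 ≈ 0.13788
Gain = 20 log₁₀(0.13788) ≈ -17.21 dB

-17.2 dB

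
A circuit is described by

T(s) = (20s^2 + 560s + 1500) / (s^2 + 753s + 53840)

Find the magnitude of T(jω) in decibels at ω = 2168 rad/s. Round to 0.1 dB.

Substitute s = j2168:
Numerator: 20(j2168)^2 + 560(j2168) + 1500 = -94002980 + j1214080
Denominator: (j2168)^2 + 753(j2168) + 53840 = -4646384 + j1632504
|N| = √(94002980² + 1214080²) ≈ 9.4011e+07, ∠N ≈ 179.26°
|D| = √(4646384² + 1632504²) ≈ 4.9248e+06, ∠D ≈ 160.64°
|T| = 9.4011e+07 / 4.9248e+06 ≈ 19.089
Gain = 20 log₁₀(19.089) ≈ 25.62 dB

25.6 dB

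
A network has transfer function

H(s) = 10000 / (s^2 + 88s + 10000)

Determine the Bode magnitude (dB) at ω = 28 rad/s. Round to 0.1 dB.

0.4 dB

At s = jω = j28:
quadratic: (j28)² + 88·j28 + 10000 = 9216 + j2464 → |·| ≈ 9539.7, ∠ ≈ 14.97°
|H| = 10000 / 9539.7 ≈ 1.0483
Gain = 20 log₁₀(1.0483) ≈ 0.41 dB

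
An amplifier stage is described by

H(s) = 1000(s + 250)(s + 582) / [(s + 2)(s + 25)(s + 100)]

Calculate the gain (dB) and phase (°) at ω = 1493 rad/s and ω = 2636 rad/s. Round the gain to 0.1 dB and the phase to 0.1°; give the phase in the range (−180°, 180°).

ω = 1493: -2.8 dB, -115.9°; ω = 2636: -8.2 dB, -105.1°

At s = jω = j1493:
zero (s+250): 250 + j1493 → |·| = √(250²+1493²) = √2291549 ≈ 1513.8, ∠ = arctan(1493/250) ≈ 80.49°
zero (s+582): 582 + j1493 → |·| = √(582²+1493²) = √2567773 ≈ 1602.4, ∠ = arctan(1493/582) ≈ 68.70°
pole (s+2): 2 + j1493 → |·| = √(2²+1493²) = √2229053 ≈ 1493, ∠ = arctan(1493/2) ≈ 89.92°
pole (s+25): 25 + j1493 → |·| = √(25²+1493²) = √2229674 ≈ 1493.2, ∠ = arctan(1493/25) ≈ 89.04°
pole (s+100): 100 + j1493 → |·| = √(100²+1493²) = √2239049 ≈ 1496.3, ∠ = arctan(1493/100) ≈ 86.17°
|H| = 1000 · 2.4257e+06 / 3.3358e+09 ≈ 0.72717
Gain = 20 log₁₀(0.72717) ≈ -2.77 dB
∠H = 149.19° − 265.13° = -115.94°

At s = jω = j2636:
zero (s+250): 250 + j2636 → |·| = √(250²+2636²) = √7010996 ≈ 2647.8, ∠ = arctan(2636/250) ≈ 84.58°
zero (s+582): 582 + j2636 → |·| = √(582²+2636²) = √7287220 ≈ 2699.5, ∠ = arctan(2636/582) ≈ 77.55°
pole (s+2): 2 + j2636 → |·| = √(2²+2636²) = √6948500 ≈ 2636, ∠ = arctan(2636/2) ≈ 89.96°
pole (s+25): 25 + j2636 → |·| = √(25²+2636²) = √6949121 ≈ 2636.1, ∠ = arctan(2636/25) ≈ 89.46°
pole (s+100): 100 + j2636 → |·| = √(100²+2636²) = √6958496 ≈ 2637.9, ∠ = arctan(2636/100) ≈ 87.83°
|H| = 1000 · 7.1477e+06 / 1.833e+10 ≈ 0.38995
Gain = 20 log₁₀(0.38995) ≈ -8.18 dB
∠H = 162.13° − 267.25° = -105.12°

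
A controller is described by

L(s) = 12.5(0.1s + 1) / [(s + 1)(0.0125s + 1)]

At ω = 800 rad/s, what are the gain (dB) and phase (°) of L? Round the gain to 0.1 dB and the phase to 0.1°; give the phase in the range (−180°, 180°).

At ω = 800 rad/s:
zero (1 + j800·0.1) = 1 + j80 → |·| ≈ 80.006, ∠ ≈ 89.28°
pole (1 + j800·1) = 1 + j800 → |·| ≈ 800, ∠ ≈ 89.93°
pole (1 + j800·0.0125) = 1 + j10 → |·| ≈ 10.05, ∠ ≈ 84.29°
|L| = 12.5 · 80.006 / (800 · 10.05) ≈ 0.12439
Gain = 20 log₁₀(0.12439) ≈ -18.10 dB
∠L = (89.28°) − (89.93° + 84.29°) = -84.94°

-18.1 dB, -84.9°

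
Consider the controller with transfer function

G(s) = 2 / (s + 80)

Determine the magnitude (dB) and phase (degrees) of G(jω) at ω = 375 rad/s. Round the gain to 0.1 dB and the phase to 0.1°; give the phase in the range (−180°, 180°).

At s = jω = j375:
pole (s+80): 80 + j375 → |·| = √(80²+375²) = √147025 ≈ 383.44, ∠ = arctan(375/80) ≈ 77.96°
|G| = 2 / 383.44 ≈ 0.0052159
Gain = 20 log₁₀(0.0052159) ≈ -45.65 dB
∠G = 0.00° − 77.96° = -77.96°

-45.7 dB, -78.0°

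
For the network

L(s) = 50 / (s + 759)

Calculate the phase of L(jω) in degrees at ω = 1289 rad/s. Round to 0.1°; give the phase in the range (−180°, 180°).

Substitute s = j1289:
Numerator: 50 = 50 + j0
Denominator: (j1289) + 759 = 759 + j1289
|N| = √(50² + 0²) ≈ 50, ∠N ≈ 0.00°
|D| = √(759² + 1289²) ≈ 1495.9, ∠D ≈ 59.51°
∠L = 0.00° − 59.51° = -59.51°

-59.5°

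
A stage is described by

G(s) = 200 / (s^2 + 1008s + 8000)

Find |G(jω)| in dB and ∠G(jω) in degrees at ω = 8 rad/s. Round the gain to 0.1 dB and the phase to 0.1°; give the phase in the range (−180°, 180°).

Substitute s = j8:
Numerator: 200 = 200 + j0
Denominator: (j8)^2 + 1008(j8) + 8000 = 7936 + j8064
|N| = √(200² + 0²) ≈ 200, ∠N ≈ 0.00°
|D| = √(7936² + 8064²) ≈ 11314, ∠D ≈ 45.46°
|G| = 200 / 11314 ≈ 0.017677
Gain = 20 log₁₀(0.017677) ≈ -35.05 dB
∠G = 0.00° − 45.46° = -45.46°

-35.1 dB, -45.5°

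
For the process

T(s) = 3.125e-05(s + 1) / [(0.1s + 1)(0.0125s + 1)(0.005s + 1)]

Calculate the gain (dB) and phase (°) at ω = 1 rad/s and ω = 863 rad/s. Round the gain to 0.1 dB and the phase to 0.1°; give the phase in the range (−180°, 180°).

At ω = 1 rad/s:
zero (1 + j1·1) = 1 + j1 → |·| ≈ 1.4142, ∠ ≈ 45.00°
pole (1 + j1·0.1) = 1 + j0.1 → |·| ≈ 1.005, ∠ ≈ 5.71°
pole (1 + j1·0.0125) = 1 + j0.0125 → |·| ≈ 1.0001, ∠ ≈ 0.72°
pole (1 + j1·0.005) = 1 + j0.005 → |·| ≈ 1, ∠ ≈ 0.29°
|T| = 3.125e-05 · 1.4142 / (1.005 · 1.0001 · 1) ≈ 4.3969e-05
Gain = 20 log₁₀(4.3969e-05) ≈ -87.14 dB
∠T = (45.00°) − (5.71° + 0.72° + 0.29°) = 38.28°

At ω = 863 rad/s:
zero (1 + j863·1) = 1 + j863 → |·| ≈ 863, ∠ ≈ 89.93°
pole (1 + j863·0.1) = 1 + j86.3 → |·| ≈ 86.306, ∠ ≈ 89.34°
pole (1 + j863·0.0125) = 1 + j10.7875 → |·| ≈ 10.834, ∠ ≈ 84.70°
pole (1 + j863·0.005) = 1 + j4.315 → |·| ≈ 4.4294, ∠ ≈ 76.95°
|T| = 3.125e-05 · 863 / (86.306 · 10.834 · 4.4294) ≈ 6.5116e-06
Gain = 20 log₁₀(6.5116e-06) ≈ -103.73 dB
∠T = (89.93°) − (89.34° + 84.70° + 76.95°) = -161.06°

ω = 1: -87.1 dB, 38.3°; ω = 863: -103.7 dB, -161.1°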